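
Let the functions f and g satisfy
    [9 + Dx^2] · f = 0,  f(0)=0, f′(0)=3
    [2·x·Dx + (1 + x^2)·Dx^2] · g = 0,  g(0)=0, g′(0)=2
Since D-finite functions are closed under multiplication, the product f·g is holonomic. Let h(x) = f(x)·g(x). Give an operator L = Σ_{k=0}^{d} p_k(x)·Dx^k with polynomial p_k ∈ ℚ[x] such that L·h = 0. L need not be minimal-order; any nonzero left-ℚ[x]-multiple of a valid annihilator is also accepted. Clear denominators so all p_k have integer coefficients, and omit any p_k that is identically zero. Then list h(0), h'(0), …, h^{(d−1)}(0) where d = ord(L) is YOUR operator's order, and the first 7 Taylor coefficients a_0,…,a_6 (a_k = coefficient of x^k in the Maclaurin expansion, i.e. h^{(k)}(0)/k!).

L = (1170 + 3834·x^2 + 4779·x^4 + 2916·x^6 + 729·x^8) + (396·x + 1044·x^3 + 972·x^5 + 324·x^7)·Dx + (220 + 768·x^2 + 1026·x^4 + 648·x^6 + 162·x^8)·Dx^2 + (44·x + 116·x^3 + 108·x^5 + 36·x^7)·Dx^3 + (10 + 38·x^2 + 55·x^4 + 36·x^6 + 9·x^8)·Dx^4  (order 4).
h: a_k = 0, 0, 6, 0, -11, 0, 33/4, …
ICs: h(0) = 0, h′(0) = 0, h′′(0) = 12, h′′′(0) = 0.

f: a_k = 0, 3, 0, -9/2, 0, 81/40, 0, …
g: a_k = 0, 2, 0, -2/3, 0, 2/5, 0, …
Product ⇒ symmetric product L₀, ord ≤ 4.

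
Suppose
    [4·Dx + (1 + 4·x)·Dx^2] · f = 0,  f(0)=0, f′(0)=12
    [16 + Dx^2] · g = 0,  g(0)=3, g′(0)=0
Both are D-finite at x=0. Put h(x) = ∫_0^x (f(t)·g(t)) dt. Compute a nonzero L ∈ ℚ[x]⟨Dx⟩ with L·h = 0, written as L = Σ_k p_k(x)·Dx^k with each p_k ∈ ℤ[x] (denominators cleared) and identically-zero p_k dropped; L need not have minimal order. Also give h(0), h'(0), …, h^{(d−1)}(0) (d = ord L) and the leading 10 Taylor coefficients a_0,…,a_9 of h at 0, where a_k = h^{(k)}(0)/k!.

L = (-768 + 6144·x + 77824·x^2 + 262144·x^3 + 262144·x^4)·Dx + (256 + 5120·x + 24576·x^2 + 32768·x^3)·Dx^2 + (1280·x + 10752·x^2 + 32768·x^3 + 32768·x^4)·Dx^3 + (16 + 320·x + 1536·x^2 + 2048·x^3)·Dx^4 + (3 + 56·x + 368·x^2 + 1024·x^3 + 1024·x^4)·Dx^5  (order 5).
h: a_k = 0, 0, 18, -24, -24, 0, 576/5, -2304/7, 35712/35, -151552/45, …
ICs: h(0) = 0, h′(0) = 0, h′′(0) = 36, h′′′(0) = -144, h′′′′(0) = -576.

f: a_k = 0, 12, -24, 64, -192, 3072/5, -2048, 49152/7, -24576, 262144/3, …
g: a_k = 3, 0, -24, 0, 32, 0, -256/15, 0, 512/105, 0, …
L₀ := L_f ⊗_s L_g (sym. prod.), ord ≤ 4.
∫: right-multiply L₀ by Dx.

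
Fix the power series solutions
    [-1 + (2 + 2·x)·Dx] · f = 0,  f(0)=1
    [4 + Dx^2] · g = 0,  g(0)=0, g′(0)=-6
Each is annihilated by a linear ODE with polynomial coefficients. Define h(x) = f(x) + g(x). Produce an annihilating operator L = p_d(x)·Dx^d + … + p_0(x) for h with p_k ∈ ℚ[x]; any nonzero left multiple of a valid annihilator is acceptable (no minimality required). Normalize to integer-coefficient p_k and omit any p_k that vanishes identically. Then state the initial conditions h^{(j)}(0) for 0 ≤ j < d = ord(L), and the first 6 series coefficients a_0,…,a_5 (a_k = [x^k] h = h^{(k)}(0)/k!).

f: a_k = 1, 1/2, -1/8, 1/16, -5/128, 7/256, …
g: a_k = 0, -6, 0, 4, 0, -4/5, …
f+g: L₀ = lclm(L_f,L_g), ord ≤ 1+2.
L = (-76 - 128·x - 64·x^2) + (120 + 376·x + 384·x^2 + 128·x^3)·Dx + (-19 - 32·x - 16·x^2)·Dx^2 + (30 + 94·x + 96·x^2 + 32·x^3)·Dx^3  (order 3).
h: a_k = 1, -11/2, -1/8, 65/16, -5/128, -989/1280, …
ICs: h(0) = 1, h′(0) = -11/2, h′′(0) = -1/4.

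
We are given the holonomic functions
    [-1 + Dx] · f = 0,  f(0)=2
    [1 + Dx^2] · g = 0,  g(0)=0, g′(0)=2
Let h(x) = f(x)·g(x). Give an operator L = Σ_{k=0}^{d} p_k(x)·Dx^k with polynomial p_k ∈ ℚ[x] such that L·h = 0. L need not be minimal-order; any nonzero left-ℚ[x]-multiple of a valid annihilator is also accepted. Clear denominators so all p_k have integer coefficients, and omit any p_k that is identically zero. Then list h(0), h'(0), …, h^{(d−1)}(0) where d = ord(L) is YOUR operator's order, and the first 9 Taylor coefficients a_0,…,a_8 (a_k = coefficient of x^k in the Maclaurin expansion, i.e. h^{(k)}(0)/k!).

f: a_k = 2, 2, 1, 1/3, 1/12, 1/60, 1/360, 1/2520, 1/20160, …
g: a_k = 0, 2, 0, -1/3, 0, 1/60, 0, -1/2520, 0, …
Sym-product of L_f,L_g gives L₀ (≤ ord 2).
L = 2 - 2·Dx + Dx^2  (order 2).
h: a_k = 0, 4, 4, 4/3, 0, -2/15, -2/45, -2/315, 0, …
ICs: h(0) = 0, h′(0) = 4.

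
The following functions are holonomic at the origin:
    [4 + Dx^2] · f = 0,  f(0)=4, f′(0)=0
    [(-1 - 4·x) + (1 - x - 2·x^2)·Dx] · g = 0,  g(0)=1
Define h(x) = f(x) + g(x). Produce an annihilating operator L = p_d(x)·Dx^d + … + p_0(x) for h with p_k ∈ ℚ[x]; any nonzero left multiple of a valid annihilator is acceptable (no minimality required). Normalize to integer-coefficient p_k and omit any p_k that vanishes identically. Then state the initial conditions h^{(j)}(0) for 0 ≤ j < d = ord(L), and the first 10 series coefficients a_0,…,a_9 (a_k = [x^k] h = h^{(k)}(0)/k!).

L = (-68 - 304·x - 200·x^2 - 320·x^3 - 160·x^4 - 128·x^5) + (20 - 12·x - 24·x^2 - 8·x^3 - 48·x^4 - 96·x^5 - 64·x^6)·Dx + (-17 - 76·x - 50·x^2 - 80·x^3 - 40·x^4 - 32·x^5)·Dx^2 + (5 - 3·x - 6·x^2 - 2·x^3 - 12·x^4 - 24·x^5 - 16·x^6)·Dx^3  (order 3).
h: a_k = 5, 1, -5, 5, 41/3, 21, 1919/45, 85, 53873/315, 341, …
ICs: h(0) = 5, h′(0) = 1, h′′(0) = -10.

f: a_k = 4, 0, -8, 0, 8/3, 0, -16/45, 0, 8/315, 0, …
g: a_k = 1, 1, 3, 5, 11, 21, 43, 85, 171, 341, …
Weyl lclm of L_f,L_g ⇒ L₀ (ord ≤ 3).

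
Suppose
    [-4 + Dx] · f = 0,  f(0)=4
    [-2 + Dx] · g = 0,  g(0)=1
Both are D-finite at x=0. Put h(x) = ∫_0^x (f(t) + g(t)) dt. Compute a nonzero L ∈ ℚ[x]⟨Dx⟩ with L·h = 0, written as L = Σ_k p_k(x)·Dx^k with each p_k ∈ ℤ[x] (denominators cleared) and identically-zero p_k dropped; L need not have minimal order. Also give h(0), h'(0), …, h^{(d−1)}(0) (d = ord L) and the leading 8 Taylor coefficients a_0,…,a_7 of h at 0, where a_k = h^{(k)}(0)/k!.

f: a_k = 4, 16, 32, 128/3, 128/3, 512/15, 1024/45, 4096/315, …
g: a_k = 1, 2, 2, 4/3, 2/3, 4/15, 4/45, 8/315, …
Weyl lclm of L_f,L_g ⇒ L₀ (ord ≤ 2).
Integrate: L := L₀·Dx.
L = 8·Dx - 6·Dx^2 + Dx^3  (order 3).
h: a_k = 0, 5, 9, 34/3, 11, 26/3, 86/15, 1028/315, …
ICs: h(0) = 0, h′(0) = 5, h′′(0) = 18.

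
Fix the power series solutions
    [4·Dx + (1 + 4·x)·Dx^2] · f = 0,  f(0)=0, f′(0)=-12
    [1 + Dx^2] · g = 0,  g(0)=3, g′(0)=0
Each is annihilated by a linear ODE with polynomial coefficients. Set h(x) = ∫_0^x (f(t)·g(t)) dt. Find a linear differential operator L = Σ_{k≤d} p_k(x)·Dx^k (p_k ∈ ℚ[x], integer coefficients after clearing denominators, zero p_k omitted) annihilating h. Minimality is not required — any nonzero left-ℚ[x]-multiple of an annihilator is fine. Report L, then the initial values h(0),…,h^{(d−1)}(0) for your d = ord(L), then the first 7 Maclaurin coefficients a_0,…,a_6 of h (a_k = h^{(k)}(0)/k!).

L = (-147 - 144·x - 224·x^2 + 256·x^3 + 256·x^4)·Dx + (-56 - 160·x + 384·x^2 + 512·x^3)·Dx^2 + (-150 - 160·x - 192·x^2 + 512·x^3 + 512·x^4)·Dx^3 + (-56 - 160·x + 384·x^2 + 512·x^3)·Dx^4 + (-3 - 16·x + 32·x^2 + 256·x^3 + 256·x^4)·Dx^5  (order 5).
h: a_k = 0, 0, -18, 24, -87/2, 108, -5829/20, …
ICs: h(0) = 0, h′(0) = 0, h′′(0) = -36, h′′′(0) = 144, h′′′′(0) = -1044.

f: a_k = 0, -12, 24, -64, 192, -3072/5, 2048, …
g: a_k = 3, 0, -3/2, 0, 1/8, 0, -1/240, …
Sym-product of L_f,L_g gives L₀ (≤ ord 4).
h=∫₀ˣh₀: take L = L₀·Dx.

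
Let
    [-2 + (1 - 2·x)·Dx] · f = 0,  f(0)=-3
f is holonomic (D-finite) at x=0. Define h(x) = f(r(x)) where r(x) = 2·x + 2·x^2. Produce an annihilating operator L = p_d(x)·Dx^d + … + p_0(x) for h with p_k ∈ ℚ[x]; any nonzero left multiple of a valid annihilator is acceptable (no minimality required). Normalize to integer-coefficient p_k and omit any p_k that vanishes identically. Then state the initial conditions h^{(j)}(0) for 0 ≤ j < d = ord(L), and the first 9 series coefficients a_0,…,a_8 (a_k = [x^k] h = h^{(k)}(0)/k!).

f: a_k = -3, -6, -12, -24, -48, -96, -192, -384, -768, …
f∘r: x↦r, Dx↦Dx/r' in L_f ⇒ L₀.
L = (4 + 8·x) + (-1 + 4·x + 4·x^2)·Dx  (order 1).
h: a_k = -3, -12, -60, -288, -1392, -6720, -32448, -156672, -756480, …
ICs: h(0) = -3.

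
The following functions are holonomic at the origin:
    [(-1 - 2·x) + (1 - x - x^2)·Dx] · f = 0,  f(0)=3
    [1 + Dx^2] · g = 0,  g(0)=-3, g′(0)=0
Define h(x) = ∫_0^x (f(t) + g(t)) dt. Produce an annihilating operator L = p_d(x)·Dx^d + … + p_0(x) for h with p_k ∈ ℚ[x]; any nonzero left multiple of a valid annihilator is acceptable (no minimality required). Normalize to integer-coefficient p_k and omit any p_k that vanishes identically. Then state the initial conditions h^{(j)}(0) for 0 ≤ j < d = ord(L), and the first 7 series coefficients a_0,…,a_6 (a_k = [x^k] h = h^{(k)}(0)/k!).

f: a_k = 3, 3, 6, 9, 15, 24, 39, …
g: a_k = -3, 0, 3/2, 0, -1/8, 0, 1/240, …
h₀=f+g: left-lcm gives L₀, ord ≤ 3.
h=∫h₀ ⇒ L = L₀·Dx.
L = (19 + 48·x + 31·x^2 + 24·x^3 + 5·x^4 + 2·x^5)·Dx + (-5 + x + 4·x^2 + 7·x^3 + 6·x^4 + 3·x^5 + x^6)·Dx^2 + (19 + 48·x + 31·x^2 + 24·x^3 + 5·x^4 + 2·x^5)·Dx^3 + (-5 + x + 4·x^2 + 7·x^3 + 6·x^4 + 3·x^5 + x^6)·Dx^4  (order 4).
h: a_k = 0, 0, 3/2, 5/2, 9/4, 119/40, 4, …
ICs: h(0) = 0, h′(0) = 0, h′′(0) = 3, h′′′(0) = 15.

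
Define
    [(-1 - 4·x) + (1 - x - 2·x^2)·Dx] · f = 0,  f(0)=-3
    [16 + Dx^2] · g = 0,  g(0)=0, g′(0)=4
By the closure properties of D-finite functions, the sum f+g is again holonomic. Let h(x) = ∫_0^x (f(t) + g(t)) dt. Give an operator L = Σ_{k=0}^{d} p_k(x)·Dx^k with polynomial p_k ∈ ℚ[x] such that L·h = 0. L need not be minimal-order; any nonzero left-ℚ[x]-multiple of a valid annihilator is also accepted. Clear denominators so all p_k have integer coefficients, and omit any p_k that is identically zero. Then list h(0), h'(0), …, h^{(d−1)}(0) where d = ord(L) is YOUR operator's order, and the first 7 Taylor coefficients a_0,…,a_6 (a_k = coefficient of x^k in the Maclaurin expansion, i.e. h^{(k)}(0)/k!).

L = (368 + 1408·x - 256·x^2 + 512·x^3 + 2560·x^4 + 2048·x^5)·Dx + (-176 + 336·x + 384·x^2 - 1024·x^3 - 384·x^4 + 1536·x^5 + 1024·x^6)·Dx^2 + (23 + 88·x - 16·x^2 + 32·x^3 + 160·x^4 + 128·x^5)·Dx^3 + (-11 + 21·x + 24·x^2 - 64·x^3 - 24·x^4 + 96·x^5 + 64·x^6)·Dx^4  (order 4).
h: a_k = 0, -3, 1/2, -3, -77/12, -33/5, -817/90, …
ICs: h(0) = 0, h′(0) = -3, h′′(0) = 1, h′′′(0) = -18.

f: a_k = -3, -3, -9, -15, -33, -63, -129, …
g: a_k = 0, 4, 0, -32/3, 0, 128/15, 0, …
L₀ := lclm(L_f,L_g); ord L₀ ≤ 1+2.
Integrate: L := L₀·Dx.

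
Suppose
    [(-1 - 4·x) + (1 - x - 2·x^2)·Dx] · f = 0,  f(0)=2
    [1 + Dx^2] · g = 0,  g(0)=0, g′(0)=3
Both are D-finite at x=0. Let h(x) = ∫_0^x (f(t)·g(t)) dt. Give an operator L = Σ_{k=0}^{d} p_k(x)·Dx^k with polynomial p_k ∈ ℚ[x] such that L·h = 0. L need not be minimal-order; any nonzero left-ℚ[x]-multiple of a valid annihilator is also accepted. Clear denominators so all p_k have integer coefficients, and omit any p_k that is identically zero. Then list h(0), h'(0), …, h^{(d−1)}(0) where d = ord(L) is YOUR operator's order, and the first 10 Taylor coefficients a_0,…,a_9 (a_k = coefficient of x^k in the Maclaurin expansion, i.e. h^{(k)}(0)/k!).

L = (3 + x + 2·x^2)·Dx + (2 + 8·x)·Dx^2 + (-1 + x + 2·x^2)·Dx^3  (order 3).
h: a_k = 0, 0, 3, 2, 17/4, 29/5, 1261/120, 2421/140, 41521/1344, 410969/7560, …
ICs: h(0) = 0, h′(0) = 0, h′′(0) = 6.

f: a_k = 2, 2, 6, 10, 22, 42, 86, 170, 342, 682, …
g: a_k = 0, 3, 0, -1/2, 0, 1/40, 0, -1/1680, 0, 1/120960, …
h₀=f·g: eliminate ⇒ L₀, order ≤ 1·2.
∫: right-multiply L₀ by Dx.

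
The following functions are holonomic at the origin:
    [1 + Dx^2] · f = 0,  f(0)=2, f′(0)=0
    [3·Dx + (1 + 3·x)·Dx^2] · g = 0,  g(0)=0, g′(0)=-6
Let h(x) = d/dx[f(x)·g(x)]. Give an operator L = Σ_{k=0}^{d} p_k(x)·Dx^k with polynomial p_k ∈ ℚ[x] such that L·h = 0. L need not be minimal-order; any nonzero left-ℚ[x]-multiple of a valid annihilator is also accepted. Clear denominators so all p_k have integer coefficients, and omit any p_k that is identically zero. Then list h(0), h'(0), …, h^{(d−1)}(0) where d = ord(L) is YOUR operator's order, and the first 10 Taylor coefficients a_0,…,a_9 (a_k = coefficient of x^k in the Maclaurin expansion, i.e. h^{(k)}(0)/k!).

L = (-8897 - 1764·x - 7722·x^2 - 14364·x^3 - 7533·x^4 + 5832·x^5 + 2916·x^6) + (-3432 - 13248·x - 12420·x^2 - 8100·x^3 + 9720·x^4 + 5832·x^5)·Dx + (-9100 - 3204·x - 11070·x^2 - 17064·x^3 - 6318·x^4 + 11664·x^5 + 5832·x^6)·Dx^2 + (-3432 - 13248·x - 12420·x^2 - 8100·x^3 + 9720·x^4 + 5832·x^5)·Dx^3 + (-203 - 1440·x - 3348·x^2 - 2700·x^3 + 1215·x^4 + 5832·x^5 + 2916·x^6)·Dx^4  (order 4).
h: a_k = -12, 36, -90, 288, -1769/2, 5355/2, -484679/60, 121634/5, -81962427/1120, 49278853/224, …
ICs: h(0) = -12, h′(0) = 36, h′′(0) = -180, h′′′(0) = 1728.

f: a_k = 2, 0, -1, 0, 1/12, 0, -1/360, 0, 1/20160, 0, …
g: a_k = 0, -6, 9, -18, 81/2, -486/5, 243, -4374/7, 6561/4, -4374, …
Sym-product of L_f,L_g gives L₀ (≤ ord 4).
h=h₀': d/dx-closure on L₀ ⇒ L.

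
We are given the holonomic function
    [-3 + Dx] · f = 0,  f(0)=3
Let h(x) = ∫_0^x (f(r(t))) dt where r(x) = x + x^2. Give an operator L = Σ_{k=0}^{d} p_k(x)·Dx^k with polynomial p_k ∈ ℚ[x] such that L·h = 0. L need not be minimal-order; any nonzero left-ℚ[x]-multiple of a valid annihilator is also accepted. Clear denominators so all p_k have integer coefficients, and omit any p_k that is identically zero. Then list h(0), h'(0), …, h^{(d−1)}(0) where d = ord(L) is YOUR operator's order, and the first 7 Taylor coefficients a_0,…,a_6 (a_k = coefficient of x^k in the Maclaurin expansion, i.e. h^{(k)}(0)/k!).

L = (-3 - 6·x)·Dx + Dx^2  (order 2).
h: a_k = 0, 3, 9/2, 15/2, 81/8, 513/40, 1161/80, …
ICs: h(0) = 0, h′(0) = 3.

f: a_k = 3, 9, 27/2, 27/2, 81/8, 243/40, 243/80, …
L₀ from L_f via x↦r, Dx↦r'^{-1}Dx.
h=∫₀ˣh₀: take L = L₀·Dx.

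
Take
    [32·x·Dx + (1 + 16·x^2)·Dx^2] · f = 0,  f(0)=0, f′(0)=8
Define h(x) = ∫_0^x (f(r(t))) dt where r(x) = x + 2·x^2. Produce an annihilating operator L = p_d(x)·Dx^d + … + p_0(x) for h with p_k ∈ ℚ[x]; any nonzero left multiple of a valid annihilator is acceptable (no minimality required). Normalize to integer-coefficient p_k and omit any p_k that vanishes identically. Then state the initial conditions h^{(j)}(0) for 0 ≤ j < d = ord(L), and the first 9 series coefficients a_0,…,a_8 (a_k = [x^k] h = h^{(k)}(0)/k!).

L = (-4 + 32·x + 256·x^2 + 768·x^3 + 768·x^4)·Dx^2 + (1 + 4·x + 16·x^2 + 128·x^3 + 320·x^4 + 256·x^5)·Dx^3  (order 3).
h: a_k = 0, 0, 4, 16/3, -32/3, -256/5, -256/15, 11264/21, 10240/7, …
ICs: h(0) = 0, h′(0) = 0, h′′(0) = 8.

f: a_k = 0, 8, 0, -128/3, 0, 2048/5, 0, -32768/7, 0, …
h₀=f(r): pull back L_f along r ⇒ L₀.
h=∫₀ˣh₀: take L = L₀·Dx.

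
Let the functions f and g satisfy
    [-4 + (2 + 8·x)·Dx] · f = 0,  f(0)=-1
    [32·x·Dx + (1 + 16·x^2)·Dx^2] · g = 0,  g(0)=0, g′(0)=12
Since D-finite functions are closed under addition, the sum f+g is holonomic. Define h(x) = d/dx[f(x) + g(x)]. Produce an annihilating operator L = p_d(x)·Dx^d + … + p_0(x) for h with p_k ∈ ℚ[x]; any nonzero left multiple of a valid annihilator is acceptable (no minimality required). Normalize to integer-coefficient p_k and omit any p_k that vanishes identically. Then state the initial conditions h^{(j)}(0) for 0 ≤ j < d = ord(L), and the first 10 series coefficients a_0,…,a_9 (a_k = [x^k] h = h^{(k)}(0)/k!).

f: a_k = -1, -2, 2, -4, 10, -28, 84, -264, 858, -2860, …
g: a_k = 0, 12, 0, -64, 0, 3072/5, 0, -49152/7, 0, 262144/3, …
f+g: L₀ = lclm(L_f,L_g), ord ≤ 1+2.
Differentiate: ansatz ord ≤ ord L₀ ⇒ L.
L = (-32 - 320·x + 1536·x^2 + 3072·x^3) + (-22 - 128·x + 320·x^2 + 6144·x^3 + 10752·x^4)·Dx + (-1 + 12·x + 96·x^2 + 384·x^3 + 1792·x^4 + 3072·x^5)·Dx^2  (order 2).
h: a_k = 10, 4, -204, 40, 2932, 504, -51000, 6864, 760692, 97240, …
ICs: h(0) = 10, h′(0) = 4.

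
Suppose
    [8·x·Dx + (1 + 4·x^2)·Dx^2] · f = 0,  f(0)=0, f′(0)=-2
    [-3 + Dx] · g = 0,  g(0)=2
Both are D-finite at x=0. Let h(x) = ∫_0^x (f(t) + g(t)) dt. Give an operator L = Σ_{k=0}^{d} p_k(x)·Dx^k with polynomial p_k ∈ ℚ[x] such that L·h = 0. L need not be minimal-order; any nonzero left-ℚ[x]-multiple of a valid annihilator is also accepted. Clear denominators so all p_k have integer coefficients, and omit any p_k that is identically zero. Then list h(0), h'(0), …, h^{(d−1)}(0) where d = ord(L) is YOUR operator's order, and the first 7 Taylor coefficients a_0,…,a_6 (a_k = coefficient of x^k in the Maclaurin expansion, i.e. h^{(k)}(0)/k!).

L = (24 - 72·x - 288·x^2 - 288·x^3)·Dx^2 + (-17 + 24·x^2 - 144·x^4)·Dx^3 + (3 + 8·x + 24·x^2 + 32·x^3 + 48·x^4)·Dx^4  (order 4).
h: a_k = 0, 2, 2, 3, 35/12, 27/20, -47/120, …
ICs: h(0) = 0, h′(0) = 2, h′′(0) = 4, h′′′(0) = 18.

f: a_k = 0, -2, 0, 8/3, 0, -32/5, 0, …
g: a_k = 2, 6, 9, 9, 27/4, 81/20, 81/40, …
L₀ := lclm(L_f,L_g); ord L₀ ≤ 2+1.
Integrate: L := L₀·Dx.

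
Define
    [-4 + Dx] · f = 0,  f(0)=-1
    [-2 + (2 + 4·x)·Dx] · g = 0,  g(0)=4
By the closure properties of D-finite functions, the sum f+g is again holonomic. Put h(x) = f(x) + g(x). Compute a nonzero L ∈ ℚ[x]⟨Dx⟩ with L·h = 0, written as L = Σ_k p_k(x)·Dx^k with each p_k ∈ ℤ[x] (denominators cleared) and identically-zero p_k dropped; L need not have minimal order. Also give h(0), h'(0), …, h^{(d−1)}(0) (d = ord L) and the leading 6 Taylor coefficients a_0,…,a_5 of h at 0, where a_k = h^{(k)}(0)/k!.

f: a_k = -1, -4, -8, -32/3, -32/3, -128/15, …
g: a_k = 4, 4, -2, 2, -5/2, 7/2, …
f+g: L₀ = lclm(L_f,L_g), ord ≤ 1+1.
L = (20 + 32·x) + (-17 - 64·x - 64·x^2)·Dx + (3 + 14·x + 16·x^2)·Dx^2  (order 2).
h: a_k = 3, 0, -10, -26/3, -79/6, -151/30, …
ICs: h(0) = 3, h′(0) = 0.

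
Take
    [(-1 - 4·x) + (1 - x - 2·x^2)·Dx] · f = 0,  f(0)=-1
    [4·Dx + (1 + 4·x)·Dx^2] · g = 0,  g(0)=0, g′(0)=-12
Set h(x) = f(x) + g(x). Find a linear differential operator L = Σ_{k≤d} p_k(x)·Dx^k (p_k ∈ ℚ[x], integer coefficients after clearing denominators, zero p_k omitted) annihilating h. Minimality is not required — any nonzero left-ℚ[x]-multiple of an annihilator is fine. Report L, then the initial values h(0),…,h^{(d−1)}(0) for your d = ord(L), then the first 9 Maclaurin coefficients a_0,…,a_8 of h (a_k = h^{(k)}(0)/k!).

L = (156 + 624·x + 1440·x^2 + 768·x^3 + 768·x^4)·Dx + (-1 + 160·x + 1064·x^2 + 1952·x^3 + 1600·x^4 + 1280·x^5)·Dx^2 + (-5 - 39·x - 66·x^2 + 80·x^3 + 240·x^4 + 384·x^5 + 256·x^6)·Dx^3  (order 3).
h: a_k = -1, -13, 21, -69, 181, -3177/5, 2005, -49747/7, 24405, …
ICs: h(0) = -1, h′(0) = -13, h′′(0) = 42.

f: a_k = -1, -1, -3, -5, -11, -21, -43, -85, -171, …
g: a_k = 0, -12, 24, -64, 192, -3072/5, 2048, -49152/7, 24576, …
L₀ := lclm(L_f,L_g); ord L₀ ≤ 1+2.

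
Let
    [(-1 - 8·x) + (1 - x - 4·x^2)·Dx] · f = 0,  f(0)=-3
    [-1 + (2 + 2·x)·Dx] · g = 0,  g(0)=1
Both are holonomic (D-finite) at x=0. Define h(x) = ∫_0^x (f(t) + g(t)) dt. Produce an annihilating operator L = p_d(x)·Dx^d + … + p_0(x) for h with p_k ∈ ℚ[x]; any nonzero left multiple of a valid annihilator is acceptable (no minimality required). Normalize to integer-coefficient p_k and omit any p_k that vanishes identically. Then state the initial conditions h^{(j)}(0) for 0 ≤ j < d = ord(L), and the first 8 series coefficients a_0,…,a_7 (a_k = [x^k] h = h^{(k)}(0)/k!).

L = (-21 - 75·x - 228·x^2 - 160·x^3)·Dx + (41 + 174·x + 609·x^2 + 872·x^3 + 400·x^4)·Dx^2 + (-2 - 38·x - 30·x^2 + 198·x^3 + 352·x^4 + 160·x^5)·Dx^3  (order 3).
h: a_k = 0, -2, -5/4, -121/24, -431/64, -11141/640, -49913/1536, -556053/7168, …
ICs: h(0) = 0, h′(0) = -2, h′′(0) = -5/2.

f: a_k = -3, -3, -15, -27, -87, -195, -543, -1323, …
g: a_k = 1, 1/2, -1/8, 1/16, -5/128, 7/256, -21/1024, 33/2048, …
L₀ := lclm(L_f,L_g); ord L₀ ≤ 1+1.
h=∫h₀ ⇒ L = L₀·Dx.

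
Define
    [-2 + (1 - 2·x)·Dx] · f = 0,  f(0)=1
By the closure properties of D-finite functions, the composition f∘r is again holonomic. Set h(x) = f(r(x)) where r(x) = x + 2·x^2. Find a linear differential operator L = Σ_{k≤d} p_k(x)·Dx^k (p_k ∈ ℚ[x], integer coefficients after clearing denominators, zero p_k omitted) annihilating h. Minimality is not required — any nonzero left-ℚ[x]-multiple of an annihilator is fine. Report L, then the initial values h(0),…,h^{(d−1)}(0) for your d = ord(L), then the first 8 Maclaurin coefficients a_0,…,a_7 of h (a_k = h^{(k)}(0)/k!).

L = (2 + 8·x) + (-1 + 2·x + 4·x^2)·Dx  (order 1).
h: a_k = 1, 2, 8, 24, 80, 256, 832, 2688, …
ICs: h(0) = 1.

f: a_k = 1, 2, 4, 8, 16, 32, 64, 128, …
Substitute x→r, Dx→(1/r')Dx; clear ⇒ L₀.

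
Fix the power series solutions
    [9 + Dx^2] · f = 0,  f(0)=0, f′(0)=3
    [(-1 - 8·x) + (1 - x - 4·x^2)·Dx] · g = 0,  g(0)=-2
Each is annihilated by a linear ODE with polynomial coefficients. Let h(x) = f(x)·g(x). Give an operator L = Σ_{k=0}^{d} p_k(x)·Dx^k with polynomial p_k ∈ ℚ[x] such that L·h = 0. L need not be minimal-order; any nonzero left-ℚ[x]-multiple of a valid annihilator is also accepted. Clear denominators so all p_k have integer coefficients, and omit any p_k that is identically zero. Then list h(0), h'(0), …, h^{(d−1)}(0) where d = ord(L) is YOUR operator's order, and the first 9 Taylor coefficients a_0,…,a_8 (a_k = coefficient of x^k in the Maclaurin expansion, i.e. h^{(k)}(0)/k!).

L = (-1 + 9·x + 36·x^2) + (2 + 16·x)·Dx + (-1 + x + 4·x^2)·Dx^2  (order 2).
h: a_k = 0, -6, -6, -21, -45, -2661/20, -6261/20, -236427/280, -587043/280, …
ICs: h(0) = 0, h′(0) = -6.

f: a_k = 0, 3, 0, -9/2, 0, 81/40, 0, -243/560, 0, …
g: a_k = -2, -2, -10, -18, -58, -130, -362, -882, -2330, …
h₀=f·g: eliminate ⇒ L₀, order ≤ 2·1.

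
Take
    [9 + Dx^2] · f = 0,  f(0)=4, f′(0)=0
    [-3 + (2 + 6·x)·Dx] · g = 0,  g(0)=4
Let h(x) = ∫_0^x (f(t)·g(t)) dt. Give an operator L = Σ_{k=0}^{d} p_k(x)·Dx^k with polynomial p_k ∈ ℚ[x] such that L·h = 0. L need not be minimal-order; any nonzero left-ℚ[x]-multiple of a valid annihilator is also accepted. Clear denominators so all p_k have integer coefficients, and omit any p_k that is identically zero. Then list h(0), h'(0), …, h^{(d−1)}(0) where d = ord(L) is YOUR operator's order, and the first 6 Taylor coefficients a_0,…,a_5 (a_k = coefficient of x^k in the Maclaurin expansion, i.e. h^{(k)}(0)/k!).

L = (63 + 216·x + 324·x^2)·Dx + (-12 - 36·x)·Dx^2 + (4 + 24·x + 36·x^2)·Dx^3  (order 3).
h: a_k = 0, 16, 12, -30, -81/4, 135/8, …
ICs: h(0) = 0, h′(0) = 16, h′′(0) = 24.

f: a_k = 4, 0, -18, 0, 27/2, 0, …
g: a_k = 4, 6, -9/2, 27/4, -405/32, 1701/64, …
Product ⇒ symmetric product L₀, ord ≤ 2.
Integrate: L := L₀·Dx.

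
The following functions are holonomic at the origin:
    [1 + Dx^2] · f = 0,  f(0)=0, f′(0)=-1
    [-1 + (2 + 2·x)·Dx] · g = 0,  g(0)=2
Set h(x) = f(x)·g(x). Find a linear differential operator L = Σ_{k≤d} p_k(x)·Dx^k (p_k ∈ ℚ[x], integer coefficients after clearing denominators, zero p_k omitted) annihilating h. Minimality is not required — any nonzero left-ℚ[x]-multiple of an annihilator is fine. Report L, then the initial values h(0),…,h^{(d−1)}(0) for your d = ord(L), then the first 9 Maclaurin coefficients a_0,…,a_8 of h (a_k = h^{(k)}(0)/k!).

f: a_k = 0, -1, 0, 1/6, 0, -1/120, 0, 1/5040, 0, …
g: a_k = 2, 1, -1/4, 1/8, -5/64, 7/128, -21/512, 33/1024, -429/16384, …
L₀ := L_f ⊗_s L_g (sym. prod.), ord ≤ 2.
L = (7 + 8·x + 4·x^2) + (-4 - 4·x)·Dx + (4 + 8·x + 4·x^2)·Dx^2  (order 2).
h: a_k = 0, -2, -1, 7/12, 1/24, 19/960, -27/640, 983/32256, -7727/322560, …
ICs: h(0) = 0, h′(0) = -2.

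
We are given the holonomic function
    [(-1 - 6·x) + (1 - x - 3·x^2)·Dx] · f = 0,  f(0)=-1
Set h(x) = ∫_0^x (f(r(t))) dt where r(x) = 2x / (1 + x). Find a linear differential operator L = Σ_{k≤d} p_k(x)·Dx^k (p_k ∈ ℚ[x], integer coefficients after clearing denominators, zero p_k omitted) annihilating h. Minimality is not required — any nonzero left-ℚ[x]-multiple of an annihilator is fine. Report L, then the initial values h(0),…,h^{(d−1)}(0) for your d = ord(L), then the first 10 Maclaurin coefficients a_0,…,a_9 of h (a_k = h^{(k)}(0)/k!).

L = (2 + 26·x)·Dx + (-1 - x + 13·x^2 + 13·x^3)·Dx^2  (order 2).
h: a_k = 0, -1, -1, -14/3, -13/2, -182/5, -169/3, -338, -2197/4, -30758/9, …
ICs: h(0) = 0, h′(0) = -1.

f: a_k = -1, -1, -4, -7, -19, -40, -97, -217, -508, -1159, …
h₀=f(r): pull back L_f along r ⇒ L₀.
Integrate: L := L₀·Dx.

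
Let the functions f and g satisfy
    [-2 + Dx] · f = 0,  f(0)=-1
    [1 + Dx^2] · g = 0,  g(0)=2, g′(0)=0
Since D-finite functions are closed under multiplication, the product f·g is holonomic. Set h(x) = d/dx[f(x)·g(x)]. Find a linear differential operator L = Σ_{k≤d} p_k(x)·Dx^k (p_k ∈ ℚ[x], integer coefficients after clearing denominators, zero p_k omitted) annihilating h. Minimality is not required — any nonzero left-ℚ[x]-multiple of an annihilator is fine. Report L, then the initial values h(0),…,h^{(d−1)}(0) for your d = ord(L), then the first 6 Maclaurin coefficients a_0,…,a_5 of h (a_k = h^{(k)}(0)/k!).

L = 5 - 4·Dx + Dx^2  (order 2).
h: a_k = -4, -6, -2, 7/3, 19/6, 39/20, …
ICs: h(0) = -4, h′(0) = -6.

f: a_k = -1, -2, -2, -4/3, -2/3, -4/15, …
g: a_k = 2, 0, -1, 0, 1/12, 0, …
f·g: L₀ = L_f ⊗_s L_g, ord ≤ 1·2.
Derive L from L₀ (diff closure).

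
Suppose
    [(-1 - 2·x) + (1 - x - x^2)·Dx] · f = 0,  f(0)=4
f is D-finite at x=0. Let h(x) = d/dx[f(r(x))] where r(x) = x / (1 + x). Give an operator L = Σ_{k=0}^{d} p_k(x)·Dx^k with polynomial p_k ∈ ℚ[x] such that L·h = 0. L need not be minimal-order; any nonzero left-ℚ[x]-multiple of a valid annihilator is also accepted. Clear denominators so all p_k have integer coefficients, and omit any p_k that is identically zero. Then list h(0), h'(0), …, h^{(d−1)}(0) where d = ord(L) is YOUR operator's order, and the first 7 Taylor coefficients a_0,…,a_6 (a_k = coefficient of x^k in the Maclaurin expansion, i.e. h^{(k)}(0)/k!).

L = (2 + 6·x + 12·x^2 + 6·x^3) + (-1 - 5·x - 6·x^2 + x^3 + 3·x^4)·Dx  (order 1).
h: a_k = 4, 8, 0, 16, -20, 48, -84, …
ICs: h(0) = 4.

f: a_k = 4, 4, 8, 12, 20, 32, 52, …
h₀=f(r): pull back L_f along r ⇒ L₀.
Differentiate: ansatz ord ≤ ord L₀ ⇒ L.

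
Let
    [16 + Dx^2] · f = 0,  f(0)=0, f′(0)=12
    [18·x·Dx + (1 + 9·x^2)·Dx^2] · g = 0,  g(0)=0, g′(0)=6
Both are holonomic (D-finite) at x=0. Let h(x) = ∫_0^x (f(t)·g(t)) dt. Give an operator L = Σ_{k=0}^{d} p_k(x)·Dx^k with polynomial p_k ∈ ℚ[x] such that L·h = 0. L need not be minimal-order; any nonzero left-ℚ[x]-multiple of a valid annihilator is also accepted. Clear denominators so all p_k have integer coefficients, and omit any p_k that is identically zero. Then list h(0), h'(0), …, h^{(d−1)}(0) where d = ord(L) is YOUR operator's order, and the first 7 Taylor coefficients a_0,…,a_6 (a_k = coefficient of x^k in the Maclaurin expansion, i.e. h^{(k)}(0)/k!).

f: a_k = 0, 12, 0, -32, 0, 128/5, 0, …
g: a_k = 0, 6, 0, -18, 0, 486/5, 0, …
h₀=f·g: eliminate ⇒ L₀, order ≤ 2·2.
Integrate: L := L₀·Dx.
L = (20800 + 494784·x^2 + 2923776·x^4 + 11943936·x^6 + 26873856·x^8)·Dx + (19584·x + 342144·x^3 + 2239488·x^5 + 6718464·x^7)·Dx^2 + (1700 + 42732·x^2 + 318816·x^4 + 1492992·x^6 + 3359232·x^8)·Dx^3 + (1224·x + 21384·x^3 + 139968·x^5 + 419904·x^7)·Dx^4 + (25 + 738·x^2 + 8505·x^4 + 46656·x^6 + 104976·x^8)·Dx^5  (order 5).
h: a_k = 0, 0, 0, 24, 0, -408/5, 0, …
ICs: h(0) = 0, h′(0) = 0, h′′(0) = 0, h′′′(0) = 144, h′′′′(0) = 0.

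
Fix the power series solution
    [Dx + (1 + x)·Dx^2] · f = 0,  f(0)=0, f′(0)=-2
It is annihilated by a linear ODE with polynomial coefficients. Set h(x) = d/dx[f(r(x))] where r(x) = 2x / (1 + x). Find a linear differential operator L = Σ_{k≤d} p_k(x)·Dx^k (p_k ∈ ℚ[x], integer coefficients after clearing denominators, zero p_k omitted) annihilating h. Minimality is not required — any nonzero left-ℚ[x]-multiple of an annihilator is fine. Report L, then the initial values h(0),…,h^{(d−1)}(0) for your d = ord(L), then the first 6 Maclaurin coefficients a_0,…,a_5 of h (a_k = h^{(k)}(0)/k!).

f: a_k = 0, -2, 1, -2/3, 1/2, -2/5, …
Substitute x→r, Dx→(1/r')Dx; clear ⇒ L₀.
h₀' ⇒ L via d/dx closure of L₀.
L = (4 + 6·x) + (1 + 4·x + 3·x^2)·Dx  (order 1).
h: a_k = -4, 16, -52, 160, -484, 1456, …
ICs: h(0) = -4.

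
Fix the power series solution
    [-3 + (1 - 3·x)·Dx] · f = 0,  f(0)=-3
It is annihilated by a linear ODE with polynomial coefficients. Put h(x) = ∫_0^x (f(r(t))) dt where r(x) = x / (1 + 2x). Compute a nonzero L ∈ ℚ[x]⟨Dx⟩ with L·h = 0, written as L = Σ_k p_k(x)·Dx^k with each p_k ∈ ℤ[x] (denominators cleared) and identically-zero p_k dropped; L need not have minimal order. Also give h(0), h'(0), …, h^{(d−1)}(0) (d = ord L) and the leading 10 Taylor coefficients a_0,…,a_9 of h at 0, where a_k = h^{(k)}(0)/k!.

L = 3·Dx + (-1 - x + 2·x^2)·Dx^2  (order 2).
h: a_k = 0, -3, -9/2, -3, -9/4, -9/5, -3/2, -9/7, -9/8, -1, …
ICs: h(0) = 0, h′(0) = -3.

f: a_k = -3, -9, -27, -81, -243, -729, -2187, -6561, -19683, -59049, …
L₀ from L_f via x↦r, Dx↦r'^{-1}Dx.
h=∫h₀ ⇒ L = L₀·Dx.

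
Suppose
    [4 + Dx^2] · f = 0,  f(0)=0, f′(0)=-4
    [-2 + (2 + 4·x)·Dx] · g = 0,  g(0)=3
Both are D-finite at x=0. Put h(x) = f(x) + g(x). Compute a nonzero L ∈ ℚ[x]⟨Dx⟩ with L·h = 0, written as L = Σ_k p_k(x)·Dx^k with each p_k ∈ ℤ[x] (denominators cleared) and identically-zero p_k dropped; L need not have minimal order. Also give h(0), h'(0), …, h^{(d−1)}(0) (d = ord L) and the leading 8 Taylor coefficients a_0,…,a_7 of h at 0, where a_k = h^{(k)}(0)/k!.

f: a_k = 0, -4, 0, 8/3, 0, -8/15, 0, 16/315, …
g: a_k = 3, 3, -3/2, 3/2, -15/8, 21/8, -63/16, 99/16, …
f+g: L₀ = lclm(L_f,L_g), ord ≤ 2+1.
L = (-28 - 64·x - 64·x^2) + (12 + 88·x + 192·x^2 + 128·x^3)·Dx + (-7 - 16·x - 16·x^2)·Dx^2 + (3 + 22·x + 48·x^2 + 32·x^3)·Dx^3  (order 3).
h: a_k = 3, -1, -3/2, 25/6, -15/8, 251/120, -63/16, 31441/5040, …
ICs: h(0) = 3, h′(0) = -1, h′′(0) = -3.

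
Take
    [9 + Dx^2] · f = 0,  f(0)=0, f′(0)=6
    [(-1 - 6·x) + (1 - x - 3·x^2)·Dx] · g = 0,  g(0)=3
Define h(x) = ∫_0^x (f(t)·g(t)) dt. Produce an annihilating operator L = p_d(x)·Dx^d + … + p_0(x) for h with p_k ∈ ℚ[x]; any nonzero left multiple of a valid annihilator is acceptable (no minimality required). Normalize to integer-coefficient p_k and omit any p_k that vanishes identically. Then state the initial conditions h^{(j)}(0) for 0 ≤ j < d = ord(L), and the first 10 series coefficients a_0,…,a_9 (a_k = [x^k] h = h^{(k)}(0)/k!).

f: a_k = 0, 6, 0, -9, 0, 81/20, 0, -243/280, 0, 243/2240, …
g: a_k = 3, 3, 12, 21, 57, 120, 291, 651, 1524, 3477, …
Product ⇒ symmetric product L₀, ord ≤ 2.
h=∫h₀ ⇒ L = L₀·Dx.
L = (-3 + 9·x + 27·x^2)·Dx + (2 + 12·x)·Dx^2 + (-1 + x + 3·x^2)·Dx^3  (order 3).
h: a_k = 0, 0, 9, 6, 45/4, 99/5, 1641/40, 10863/140, 358119/2240, 18097/56, …
ICs: h(0) = 0, h′(0) = 0, h′′(0) = 18.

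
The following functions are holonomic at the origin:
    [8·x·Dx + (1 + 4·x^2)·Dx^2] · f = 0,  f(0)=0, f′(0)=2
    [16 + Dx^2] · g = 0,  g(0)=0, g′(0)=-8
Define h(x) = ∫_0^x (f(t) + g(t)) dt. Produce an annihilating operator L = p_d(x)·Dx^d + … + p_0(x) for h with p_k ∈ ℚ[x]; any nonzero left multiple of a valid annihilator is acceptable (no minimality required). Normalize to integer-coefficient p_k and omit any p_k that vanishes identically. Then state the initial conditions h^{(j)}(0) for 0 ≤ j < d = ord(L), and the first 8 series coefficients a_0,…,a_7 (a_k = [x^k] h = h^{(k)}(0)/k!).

L = (-512·x + 5120·x^3 + 4096·x^5)·Dx^2 + (16 + 512·x^2 + 2304·x^4 + 2048·x^6)·Dx^3 + (-32·x + 320·x^3 + 256·x^5)·Dx^4 + (1 + 32·x^2 + 144·x^4 + 128·x^6)·Dx^5  (order 5).
h: a_k = 0, 0, -3, 0, 14/3, 0, -16/9, 0, …
ICs: h(0) = 0, h′(0) = 0, h′′(0) = -6, h′′′(0) = 0, h′′′′(0) = 112.

f: a_k = 0, 2, 0, -8/3, 0, 32/5, 0, -128/7, …
g: a_k = 0, -8, 0, 64/3, 0, -256/15, 0, 2048/315, …
L₀ := lclm(L_f,L_g); ord L₀ ≤ 2+2.
Integrate: L := L₀·Dx.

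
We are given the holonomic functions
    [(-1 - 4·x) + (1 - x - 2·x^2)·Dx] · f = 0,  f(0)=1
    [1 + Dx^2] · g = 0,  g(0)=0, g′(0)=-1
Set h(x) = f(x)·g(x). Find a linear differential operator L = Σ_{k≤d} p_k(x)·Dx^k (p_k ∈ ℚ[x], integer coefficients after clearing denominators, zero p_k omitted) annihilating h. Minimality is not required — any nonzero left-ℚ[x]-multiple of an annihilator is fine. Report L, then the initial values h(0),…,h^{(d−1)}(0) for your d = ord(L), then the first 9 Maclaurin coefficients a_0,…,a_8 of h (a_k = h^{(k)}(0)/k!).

f: a_k = 1, 1, 3, 5, 11, 21, 43, 85, 171, …
g: a_k = 0, -1, 0, 1/6, 0, -1/120, 0, 1/5040, 0, …
L₀ := L_f ⊗_s L_g (sym. prod.), ord ≤ 2.
L = (3 + x + 2·x^2) + (2 + 8·x)·Dx + (-1 + x + 2·x^2)·Dx^2  (order 2).
h: a_k = 0, -1, -1, -17/6, -29/6, -1261/120, -807/40, -41521/1008, -410969/5040, …
ICs: h(0) = 0, h′(0) = -1.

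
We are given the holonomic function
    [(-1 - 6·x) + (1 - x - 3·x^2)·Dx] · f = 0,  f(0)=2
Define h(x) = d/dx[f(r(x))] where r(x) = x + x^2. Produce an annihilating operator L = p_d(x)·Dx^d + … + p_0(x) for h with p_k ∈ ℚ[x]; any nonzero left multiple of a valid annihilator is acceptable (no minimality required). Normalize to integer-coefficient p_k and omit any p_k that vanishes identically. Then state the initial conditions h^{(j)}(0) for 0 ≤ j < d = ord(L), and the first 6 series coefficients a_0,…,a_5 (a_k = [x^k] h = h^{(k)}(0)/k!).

f: a_k = 2, 2, 8, 14, 38, 80, …
h₀=f(r): pull back L_f along r ⇒ L₀.
Differentiate: ansatz ord ≤ ord L₀ ⇒ L.
L = (10 + 60·x + 168·x^2 + 396·x^3 + 648·x^4 + 540·x^5 + 180·x^6) + (-1 - 7·x - 6·x^2 + 44·x^3 + 135·x^4 + 180·x^5 + 126·x^6 + 36·x^7)·Dx  (order 1).
h: a_k = 2, 20, 90, 352, 1370, 5016, …
ICs: h(0) = 2.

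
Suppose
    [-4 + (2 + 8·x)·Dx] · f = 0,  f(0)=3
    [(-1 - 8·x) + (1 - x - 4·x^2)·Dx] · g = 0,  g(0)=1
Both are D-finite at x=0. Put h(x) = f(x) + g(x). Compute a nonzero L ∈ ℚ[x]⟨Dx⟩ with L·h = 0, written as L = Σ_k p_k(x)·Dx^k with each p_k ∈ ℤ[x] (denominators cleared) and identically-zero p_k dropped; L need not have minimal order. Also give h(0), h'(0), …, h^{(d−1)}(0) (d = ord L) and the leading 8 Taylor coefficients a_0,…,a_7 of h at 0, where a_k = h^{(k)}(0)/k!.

L = (24 + 156·x + 336·x^2 + 640·x^3) + (-14 - 96·x - 420·x^2 - 1184·x^3 - 1600·x^4)·Dx + (-1 + 11·x + 90·x^2 + 24·x^3 - 544·x^4 - 640·x^5)·Dx^2  (order 2).
h: a_k = 4, 7, -1, 21, -1, 149, -71, 1233, …
ICs: h(0) = 4, h′(0) = 7.

f: a_k = 3, 6, -6, 12, -30, 84, -252, 792, …
g: a_k = 1, 1, 5, 9, 29, 65, 181, 441, …
h₀=f+g: left-lcm gives L₀, ord ≤ 2.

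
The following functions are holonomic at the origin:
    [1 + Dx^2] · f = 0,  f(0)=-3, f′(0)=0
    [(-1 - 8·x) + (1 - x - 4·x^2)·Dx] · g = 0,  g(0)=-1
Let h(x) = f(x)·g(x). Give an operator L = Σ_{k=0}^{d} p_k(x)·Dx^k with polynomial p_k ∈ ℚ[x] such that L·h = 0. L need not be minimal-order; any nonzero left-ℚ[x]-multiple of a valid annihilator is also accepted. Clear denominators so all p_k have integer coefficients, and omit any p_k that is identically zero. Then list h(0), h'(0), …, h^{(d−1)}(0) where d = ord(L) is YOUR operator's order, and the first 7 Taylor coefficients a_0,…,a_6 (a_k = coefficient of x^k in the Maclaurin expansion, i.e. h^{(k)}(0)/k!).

L = (7 + x + 4·x^2) + (2 + 16·x)·Dx + (-1 + x + 4·x^2)·Dx^2  (order 2).
h: a_k = 3, 3, 27/2, 51/2, 637/8, 1453/8, 120029/240, …
ICs: h(0) = 3, h′(0) = 3.

f: a_k = -3, 0, 3/2, 0, -1/8, 0, 1/240, …
g: a_k = -1, -1, -5, -9, -29, -65, -181, …
Product ⇒ symmetric product L₀, ord ≤ 2.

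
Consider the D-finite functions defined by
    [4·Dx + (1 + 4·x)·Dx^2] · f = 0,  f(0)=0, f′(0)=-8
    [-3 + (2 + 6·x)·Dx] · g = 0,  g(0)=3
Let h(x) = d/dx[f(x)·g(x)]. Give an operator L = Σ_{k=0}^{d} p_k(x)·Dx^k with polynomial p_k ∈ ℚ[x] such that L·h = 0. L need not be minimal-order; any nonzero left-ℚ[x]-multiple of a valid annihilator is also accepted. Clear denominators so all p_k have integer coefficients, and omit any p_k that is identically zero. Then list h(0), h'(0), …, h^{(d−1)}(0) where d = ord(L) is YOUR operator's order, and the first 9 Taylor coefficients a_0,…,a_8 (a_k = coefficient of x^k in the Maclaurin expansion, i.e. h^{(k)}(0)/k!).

f: a_k = 0, -8, 16, -128/3, 128, -2048/5, 4096/3, -32768/7, 16384, …
g: a_k = 3, 9/2, -27/8, 81/16, -1215/128, 5103/256, -45927/1024, 216513/2048, -8444007/32768, …
Sym-product of L_f,L_g gives L₀ (≤ ord 2).
h=h₀': d/dx-closure on L₀ ⇒ L.
L = (-33 + 72·x + 432·x^2) + (-4 + 324·x + 2160·x^2 + 3456·x^3)·Dx + (4 + 88·x + 612·x^2 + 1728·x^3 + 1728·x^4)·Dx^2  (order 2).
h: a_k = -24, 24, -87, 390, -28149/16, 620859/80, -21442563/640, 159276489/1120, -17087332551/28672, …
ICs: h(0) = -24, h′(0) = 24.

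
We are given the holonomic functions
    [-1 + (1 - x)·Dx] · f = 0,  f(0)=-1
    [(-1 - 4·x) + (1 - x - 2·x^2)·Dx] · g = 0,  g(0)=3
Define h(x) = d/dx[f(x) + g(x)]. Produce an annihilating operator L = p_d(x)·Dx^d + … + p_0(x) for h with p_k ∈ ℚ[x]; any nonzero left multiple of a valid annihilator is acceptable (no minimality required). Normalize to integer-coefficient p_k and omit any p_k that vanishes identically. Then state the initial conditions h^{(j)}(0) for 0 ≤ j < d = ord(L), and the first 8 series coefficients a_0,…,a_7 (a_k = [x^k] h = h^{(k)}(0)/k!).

L = (-6 - 48·x - 96·x^3 + 24·x^4) + (6 + 18·x - 12·x^2 + 24·x^3 - 90·x^4 + 24·x^5)·Dx + (-1 + 2·x - 5·x^2 + 12·x^3 + 2·x^4 - 14·x^5 + 4·x^6)·Dx^2  (order 2).
h: a_k = 2, 16, 42, 128, 310, 768, 1778, 4096, …
ICs: h(0) = 2, h′(0) = 16.

f: a_k = -1, -1, -1, -1, -1, -1, -1, -1, …
g: a_k = 3, 3, 9, 15, 33, 63, 129, 255, …
f+g: L₀ = lclm(L_f,L_g), ord ≤ 1+1.
Derive L from L₀ (diff closure).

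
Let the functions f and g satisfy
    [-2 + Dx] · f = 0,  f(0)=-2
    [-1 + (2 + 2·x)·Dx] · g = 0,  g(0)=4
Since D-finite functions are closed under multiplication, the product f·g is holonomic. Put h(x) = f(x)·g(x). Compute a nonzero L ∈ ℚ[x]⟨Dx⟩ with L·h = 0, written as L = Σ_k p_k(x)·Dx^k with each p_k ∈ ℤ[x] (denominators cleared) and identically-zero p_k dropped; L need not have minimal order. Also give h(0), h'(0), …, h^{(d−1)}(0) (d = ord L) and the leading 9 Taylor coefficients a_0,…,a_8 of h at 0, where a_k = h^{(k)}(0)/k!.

L = (-5 - 4·x) + (2 + 2·x)·Dx  (order 1).
h: a_k = -8, -20, -23, -103/6, -449/48, -1949/480, -1643/1152, -36047/80640, -135617/1290240, …
ICs: h(0) = -8.

f: a_k = -2, -4, -4, -8/3, -4/3, -8/15, -8/45, -16/315, -4/315, …
g: a_k = 4, 2, -1/2, 1/4, -5/32, 7/64, -21/256, 33/512, -429/8192, …
h₀=f·g: eliminate ⇒ L₀, order ≤ 1·1.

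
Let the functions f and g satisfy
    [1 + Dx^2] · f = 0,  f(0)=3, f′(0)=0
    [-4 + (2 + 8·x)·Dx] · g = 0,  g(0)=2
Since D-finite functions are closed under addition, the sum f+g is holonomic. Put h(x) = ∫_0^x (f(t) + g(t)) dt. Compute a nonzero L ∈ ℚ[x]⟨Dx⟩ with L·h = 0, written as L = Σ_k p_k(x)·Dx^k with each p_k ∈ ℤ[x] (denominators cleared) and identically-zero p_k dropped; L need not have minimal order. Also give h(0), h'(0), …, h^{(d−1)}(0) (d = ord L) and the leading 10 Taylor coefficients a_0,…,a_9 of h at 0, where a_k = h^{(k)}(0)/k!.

L = (-26 - 16·x - 32·x^2)·Dx + (-3 - 4·x + 48·x^2 + 64·x^3)·Dx^2 + (-26 - 16·x - 32·x^2)·Dx^3 + (-3 - 4·x + 48·x^2 + 64·x^3)·Dx^4  (order 4).
h: a_k = 0, 5, 2, -11/6, 2, -159/40, 28/3, -40321/1680, 66, -23063039/120960, …
ICs: h(0) = 0, h′(0) = 5, h′′(0) = 4, h′′′(0) = -11.

f: a_k = 3, 0, -3/2, 0, 1/8, 0, -1/240, 0, 1/13440, 0, …
g: a_k = 2, 4, -4, 8, -20, 56, -168, 528, -1716, 5720, …
Weyl lclm of L_f,L_g ⇒ L₀ (ord ≤ 3).
∫: right-multiply L₀ by Dx.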